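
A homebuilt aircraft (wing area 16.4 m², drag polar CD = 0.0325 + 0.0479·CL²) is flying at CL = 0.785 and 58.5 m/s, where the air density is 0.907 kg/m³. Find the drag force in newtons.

CD = 0.0325 + 0.0479 × 0.785² = 0.06202
D = ½ρv²S·CD = ½ × 0.907 × 58.5² × 16.4 × 0.06202 = 1580 N

D = 1580 N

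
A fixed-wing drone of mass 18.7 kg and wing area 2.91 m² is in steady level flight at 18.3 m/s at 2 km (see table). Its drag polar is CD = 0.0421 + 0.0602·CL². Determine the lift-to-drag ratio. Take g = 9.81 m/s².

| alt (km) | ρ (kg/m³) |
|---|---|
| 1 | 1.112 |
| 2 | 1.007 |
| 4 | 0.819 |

L/D = 7.4

At 2 km, from the table: ρ = 1.007 kg/m³.
Level flight ⇒ L = W = m·g = 18.7 × 9.81 = 183.45 N.
q = ½ρv² = ½ × 1.007 × 18.3² = 168.6 Pa.
CL = 2W/(ρv²S) = 2×183.45/(1.007×18.3²×2.91) = 0.3739.
CD = 0.0421 + 0.0602 × 0.3739² = 0.05051.
L/D = CL/CD = 0.3739 / 0.05051 = 7.4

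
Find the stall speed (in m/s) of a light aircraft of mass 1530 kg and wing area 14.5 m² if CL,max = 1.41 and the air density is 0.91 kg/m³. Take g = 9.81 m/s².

V_stall = 40.2 m/s

At stall, lift equals weight: L = W = m·g = 1530 × 9.81 = 15010 N.
V_stall = √(2W/(ρ·S·CL,max)) = √(2 × 15010 / (0.91 × 14.5 × 1.41))
V_stall = √1613 = 40.2 m/s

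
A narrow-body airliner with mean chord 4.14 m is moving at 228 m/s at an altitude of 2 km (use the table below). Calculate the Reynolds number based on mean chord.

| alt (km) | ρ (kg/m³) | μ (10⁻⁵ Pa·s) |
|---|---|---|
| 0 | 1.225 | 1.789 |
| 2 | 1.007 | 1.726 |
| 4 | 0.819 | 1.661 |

At 2 km, from the table: ρ = 1.007 kg/m³, μ = 1.726×10⁻⁵ Pa·s.
Re = ρ·v·c/μ = 1.007 × 228 × 4.14 / (1.726×10⁻⁵) = 5.51×10^7

Re = 5.51×10^7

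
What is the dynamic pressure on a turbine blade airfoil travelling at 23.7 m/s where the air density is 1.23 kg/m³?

q = ½ρv² = ½ × 1.23 × 23.7² = 345 Pa

q = 345 Pa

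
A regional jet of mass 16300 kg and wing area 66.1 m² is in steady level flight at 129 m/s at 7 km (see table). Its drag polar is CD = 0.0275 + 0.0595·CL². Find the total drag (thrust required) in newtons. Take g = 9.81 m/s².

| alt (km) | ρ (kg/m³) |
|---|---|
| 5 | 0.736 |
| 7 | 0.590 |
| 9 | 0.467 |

At 7 km, from the table: ρ = 0.590 kg/m³.
Weight W = mg = 16300 × 9.81 = 1.599×10^5 N; in level flight L = W.
Dynamic pressure q = 0.5 × 0.59 × 129² = 4909 Pa.
CL = W/(q·S) = 1.599×10^5 / (4909 × 66.1) = 0.4928.
CD = 0.0275 + 0.0595 × 0.4928² = 0.04195.
D = q·S·CD = 4909 × 66.1 × 0.04195 = 13610 N

D = 13600 N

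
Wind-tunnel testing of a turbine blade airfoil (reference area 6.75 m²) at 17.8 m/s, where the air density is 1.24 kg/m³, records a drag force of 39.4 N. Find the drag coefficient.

CD = 0.0297

From D = ½ρv²S·CD, rearranging gives CD = 2D/(ρv²S).
CD = 2 × 39.4 / (1.24 × 17.8² × 6.75) = 0.0297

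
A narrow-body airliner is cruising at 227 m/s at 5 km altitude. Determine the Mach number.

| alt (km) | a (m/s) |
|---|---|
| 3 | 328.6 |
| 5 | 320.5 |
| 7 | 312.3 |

At 5 km, from the table: a = 320.5 m/s.
M = v/a = 227 / 320.5 = 0.708

M = 0.708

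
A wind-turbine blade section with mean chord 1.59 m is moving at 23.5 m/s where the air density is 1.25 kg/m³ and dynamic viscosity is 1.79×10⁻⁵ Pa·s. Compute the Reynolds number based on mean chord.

Re = ρ·v·c/μ = 1.25 × 23.5 × 1.59 / (1.79×10⁻⁵) = 2.61×10^6

Re = 2.61×10^6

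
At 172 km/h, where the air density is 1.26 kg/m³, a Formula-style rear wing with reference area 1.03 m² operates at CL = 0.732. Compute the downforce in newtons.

L = 1080 N

Convert speed: v = 172 km/h ÷ 3.6 = 47.78 m/s.
Dynamic pressure q = ½ρv² = ½ × 1.26 × 47.78² = 1438 Pa.
L = q·S·CL = 1438 × 1.03 × 0.732 = 1080 N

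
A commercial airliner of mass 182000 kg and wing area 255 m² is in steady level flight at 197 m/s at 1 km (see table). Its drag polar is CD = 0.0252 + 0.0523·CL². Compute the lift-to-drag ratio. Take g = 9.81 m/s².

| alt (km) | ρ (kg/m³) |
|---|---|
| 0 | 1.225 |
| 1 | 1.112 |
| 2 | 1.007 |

At 1 km, from the table: ρ = 1.112 kg/m³.
Level flight ⇒ L = W = m·g = 182000 × 9.81 = 1.7854×10^6 N.
Dynamic pressure q = 0.5 × 1.112 × 197² = 21580 Pa.
Required CL = L/(qS) = 1.7854×10^6/(21580·255) = 0.3245.
CD = 0.0252 + 0.0523 × 0.3245² = 0.03071.
L/D = CL/CD = 0.3245 / 0.03071 = 10.6

L/D = 10.6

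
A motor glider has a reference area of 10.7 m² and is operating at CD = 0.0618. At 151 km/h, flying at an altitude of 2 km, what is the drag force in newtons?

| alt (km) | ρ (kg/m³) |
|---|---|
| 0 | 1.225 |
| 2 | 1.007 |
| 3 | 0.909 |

D = 586 N

At 2 km, from the table: ρ = 1.007 kg/m³.
Convert speed: v = 151 km/h ÷ 3.6 = 41.94 m/s.
Dynamic pressure q = ½ρv² = ½ × 1.007 × 41.94² = 885.8 Pa.
D = q·S·CD = 885.8 × 10.7 × 0.0618 = 586 N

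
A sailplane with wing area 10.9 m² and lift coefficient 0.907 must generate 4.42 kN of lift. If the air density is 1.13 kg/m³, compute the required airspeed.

v = 28.1 m/s

L = ½ρv²S·CL ⇒ v = √(2L/(ρ·S·CL))
v = √(2 × 4420 / (1.13 × 10.9 × 0.907)) = √791.3 = 28.1 m/s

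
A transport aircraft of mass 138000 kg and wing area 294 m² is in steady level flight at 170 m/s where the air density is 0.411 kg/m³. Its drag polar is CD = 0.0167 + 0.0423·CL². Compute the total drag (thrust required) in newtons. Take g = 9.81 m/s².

Weight W = mg = 138000 × 9.81 = 1.3538×10^6 N; in level flight L = W.
q = ½ρv² = ½ × 0.411 × 170² = 5939 Pa.
Required CL = L/(qS) = 1.3538×10^6/(5939·294) = 0.7753.
CD = 0.0167 + 0.0423 × 0.7753² = 0.04213.
D = q·S·CD = 5939 × 294 × 0.04213 = 73560 N

D = 73600 N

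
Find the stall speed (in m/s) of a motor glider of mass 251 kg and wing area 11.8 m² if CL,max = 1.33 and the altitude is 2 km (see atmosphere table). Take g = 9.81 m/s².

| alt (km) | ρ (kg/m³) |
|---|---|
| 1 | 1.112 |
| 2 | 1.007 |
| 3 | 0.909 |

V_stall = 17.7 m/s

At 2 km, from the table: ρ = 1.007 kg/m³.
At stall, lift equals weight: L = W = m·g = 251 × 9.81 = 2462 N.
From L = ½ρV²S·CL,max = W: V_stall = √(2W/(ρSCL,max)) = √(2·2462/(1.007·11.8·1.33))
V_stall = √311.6 = 17.7 m/s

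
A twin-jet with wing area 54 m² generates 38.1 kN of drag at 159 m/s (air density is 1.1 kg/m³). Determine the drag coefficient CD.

CD = 0.0507

From D = ½ρv²S·CD, rearranging gives CD = 2D/(ρv²S).
CD = 2 × 38100 / (1.1 × 159² × 54) = 0.0507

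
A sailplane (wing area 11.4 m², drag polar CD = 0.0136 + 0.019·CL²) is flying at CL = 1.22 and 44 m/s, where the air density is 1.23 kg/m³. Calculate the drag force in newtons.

D = 568 N

CD = 0.0136 + 0.019 × 1.22² = 0.04188
D = ½ρv²S·CD = ½ × 1.23 × 44² × 11.4 × 0.04188 = 568 N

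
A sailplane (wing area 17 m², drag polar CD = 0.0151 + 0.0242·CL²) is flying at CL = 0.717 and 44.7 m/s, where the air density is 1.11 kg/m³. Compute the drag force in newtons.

CD = 0.0151 + 0.0242 × 0.717² = 0.02754
D = ½ρv²S·CD = ½ × 1.11 × 44.7² × 17 × 0.02754 = 519 N

D = 519 N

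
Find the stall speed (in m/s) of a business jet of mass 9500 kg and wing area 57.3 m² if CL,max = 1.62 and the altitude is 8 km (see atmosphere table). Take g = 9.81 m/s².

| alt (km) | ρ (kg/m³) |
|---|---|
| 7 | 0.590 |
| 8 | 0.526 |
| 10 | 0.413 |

At 8 km, from the table: ρ = 0.526 kg/m³.
Stall occurs when L = W at CL,max. W = mg = 9500 × 9.81 = 93200 N.
V_stall = √(2W/(ρ·S·CL,max)) = √(2 × 93200 / (0.526 × 57.3 × 1.62))
V_stall = √3817 = 61.8 m/s

V_stall = 61.8 m/s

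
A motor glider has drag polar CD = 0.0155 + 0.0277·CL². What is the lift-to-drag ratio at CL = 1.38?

CD = 0.0155 + 0.0277 × 1.38² = 0.06825
L/D = CL/CD = 1.38 / 0.06825 = 20.2

L/D = 20.2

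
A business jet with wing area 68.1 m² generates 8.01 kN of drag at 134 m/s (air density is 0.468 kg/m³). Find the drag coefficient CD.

From D = ½ρv²S·CD, rearranging gives CD = 2D/(ρv²S).
CD = 2 × 8010 / (0.468 × 134² × 68.1) = 0.028

CD = 0.028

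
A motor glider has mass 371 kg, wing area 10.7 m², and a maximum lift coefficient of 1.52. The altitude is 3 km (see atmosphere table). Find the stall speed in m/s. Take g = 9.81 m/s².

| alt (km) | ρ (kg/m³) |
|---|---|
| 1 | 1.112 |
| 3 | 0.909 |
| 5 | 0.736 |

V_stall = 22.2 m/s

At 3 km, from the table: ρ = 0.909 kg/m³.
At stall, lift equals weight: L = W = m·g = 371 × 9.81 = 3640 N.
From L = ½ρV²S·CL,max = W: V_stall = √(2W/(ρSCL,max)) = √(2·3640/(0.909·10.7·1.52))
V_stall = √492.4 = 22.2 m/s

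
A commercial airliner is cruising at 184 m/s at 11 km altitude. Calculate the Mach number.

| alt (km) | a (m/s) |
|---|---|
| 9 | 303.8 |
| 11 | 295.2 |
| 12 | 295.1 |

M = 0.623

At 11 km, from the table: a = 295.2 m/s.
M = v/a = 184 / 295.2 = 0.623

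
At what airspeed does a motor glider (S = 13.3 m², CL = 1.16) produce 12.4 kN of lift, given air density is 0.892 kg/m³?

L = ½ρv²S·CL ⇒ v = √(2L/(ρ·S·CL))
v = √(2 × 12400 / (0.892 × 13.3 × 1.16)) = √1802 = 42.5 m/s

v = 42.5 m/s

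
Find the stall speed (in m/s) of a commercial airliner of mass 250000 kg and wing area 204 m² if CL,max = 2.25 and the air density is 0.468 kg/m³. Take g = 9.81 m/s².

Weight W = mg = 250000 × 9.81 = 2.452×10^6 N.
From L = ½ρV²S·CL,max = W: V_stall = √(2W/(ρSCL,max)) = √(2·2.452×10^6/(0.468·204·2.25))
V_stall = √22830 = 151 m/s

V_stall = 151 m/s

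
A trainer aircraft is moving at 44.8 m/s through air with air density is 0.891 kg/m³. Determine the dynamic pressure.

q = ½ρv² = ½ × 0.891 × 44.8² = 894 Pa

q = 894 Pa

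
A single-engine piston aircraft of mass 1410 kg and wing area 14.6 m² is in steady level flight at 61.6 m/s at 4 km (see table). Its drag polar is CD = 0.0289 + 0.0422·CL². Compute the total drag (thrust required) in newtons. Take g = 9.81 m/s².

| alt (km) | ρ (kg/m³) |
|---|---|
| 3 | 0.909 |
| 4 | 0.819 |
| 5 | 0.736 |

At 4 km, from the table: ρ = 0.819 kg/m³.
In steady level flight, lift balances weight: W = mg = 1410 × 9.81 = 13832 N.
Dynamic pressure q = 0.5 × 0.819 × 61.6² = 1554 Pa.
Required CL = L/(qS) = 13832/(1554·14.6) = 0.6097.
CD = 0.0289 + 0.0422 × 0.6097² = 0.04459.
D = q·S·CD = 1554 × 14.6 × 0.04459 = 1012 N

D = 1010 N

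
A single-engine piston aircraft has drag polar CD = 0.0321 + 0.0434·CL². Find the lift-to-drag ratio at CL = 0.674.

L/D = 13

CD = 0.0321 + 0.0434 × 0.674² = 0.05182
L/D = CL/CD = 0.674 / 0.05182 = 13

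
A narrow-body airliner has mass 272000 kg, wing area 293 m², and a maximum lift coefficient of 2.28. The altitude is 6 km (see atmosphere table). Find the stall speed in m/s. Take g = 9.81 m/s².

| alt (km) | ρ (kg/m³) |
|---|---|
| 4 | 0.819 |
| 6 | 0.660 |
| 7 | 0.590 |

V_stall = 110 m/s

At 6 km, from the table: ρ = 0.660 kg/m³.
Weight W = mg = 272000 × 9.81 = 2.668×10^6 N.
From L = ½ρV²S·CL,max = W: V_stall = √(2W/(ρSCL,max)) = √(2·2.668×10^6/(0.66·293·2.28))
V_stall = √12100 = 110 m/s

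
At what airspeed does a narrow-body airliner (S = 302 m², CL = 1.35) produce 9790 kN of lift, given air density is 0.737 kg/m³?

L = ½ρv²S·CL ⇒ v = √(2L/(ρ·S·CL))
v = √(2 × 9.79×10^6 / (0.737 × 302 × 1.35)) = √65160 = 255 m/s

v = 255 m/s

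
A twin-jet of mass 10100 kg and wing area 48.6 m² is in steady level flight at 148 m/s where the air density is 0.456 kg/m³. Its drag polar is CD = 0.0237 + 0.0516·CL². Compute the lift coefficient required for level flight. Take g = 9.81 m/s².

CL = 0.408

Level flight ⇒ L = W = m·g = 10100 × 9.81 = 99081 N.
Dynamic pressure q = 0.5 × 0.456 × 148² = 4994 Pa.
CL = 2W/(ρv²S) = 2×99081/(0.456×148²×48.6) = 0.4082.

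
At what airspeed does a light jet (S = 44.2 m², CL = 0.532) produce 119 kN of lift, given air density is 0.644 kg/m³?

L = ½ρv²S·CL ⇒ v = √(2L/(ρ·S·CL))
v = √(2 × 1.19×10^5 / (0.644 × 44.2 × 0.532)) = √15720 = 125 m/s

v = 125 m/s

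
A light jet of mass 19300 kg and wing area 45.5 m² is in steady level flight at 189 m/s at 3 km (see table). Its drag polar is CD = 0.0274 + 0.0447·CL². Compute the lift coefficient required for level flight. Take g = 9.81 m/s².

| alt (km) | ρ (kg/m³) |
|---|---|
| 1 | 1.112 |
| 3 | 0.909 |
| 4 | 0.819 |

CL = 0.256

At 3 km, from the table: ρ = 0.909 kg/m³.
Weight W = mg = 19300 × 9.81 = 1.8933×10^5 N; in level flight L = W.
Dynamic pressure q = 0.5 × 0.909 × 189² = 16240 Pa.
CL = 2W/(ρv²S) = 2×1.8933×10^5/(0.909×189²×45.5) = 0.2563.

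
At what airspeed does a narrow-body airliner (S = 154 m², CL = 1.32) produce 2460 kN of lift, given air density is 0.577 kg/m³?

v = 205 m/s

L = ½ρv²S·CL ⇒ v = √(2L/(ρ·S·CL))
v = √(2 × 2.46×10^6 / (0.577 × 154 × 1.32)) = √41950 = 205 m/s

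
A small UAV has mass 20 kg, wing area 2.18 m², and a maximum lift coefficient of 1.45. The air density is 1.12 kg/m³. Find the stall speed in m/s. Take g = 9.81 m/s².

V_stall = 10.5 m/s

Weight W = mg = 20 × 9.81 = 196.2 N.
V_stall = √(2W/(ρ·S·CL,max)) = √(2 × 196.2 / (1.12 × 2.18 × 1.45))
V_stall = √110.8 = 10.5 m/s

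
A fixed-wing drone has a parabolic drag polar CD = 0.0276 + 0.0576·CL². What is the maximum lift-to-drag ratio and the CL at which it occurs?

For CD = CD0 + K·CL², (L/D)max occurs at CL* = √(CD0/K) and equals 1/(2√(K·CD0)).
(L/D)max = 1/(2√(0.0576 × 0.0276)) = 1/(2 × 0.03987) = 12.5
CL* = √(0.0276/0.0576) = 0.692

(L/D)max = 12.5, at CL = 0.692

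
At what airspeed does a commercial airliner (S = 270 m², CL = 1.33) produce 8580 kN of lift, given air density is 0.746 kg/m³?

v = 253 m/s

L = ½ρv²S·CL ⇒ v = √(2L/(ρ·S·CL))
v = √(2 × 8.58×10^6 / (0.746 × 270 × 1.33)) = √64060 = 253 m/s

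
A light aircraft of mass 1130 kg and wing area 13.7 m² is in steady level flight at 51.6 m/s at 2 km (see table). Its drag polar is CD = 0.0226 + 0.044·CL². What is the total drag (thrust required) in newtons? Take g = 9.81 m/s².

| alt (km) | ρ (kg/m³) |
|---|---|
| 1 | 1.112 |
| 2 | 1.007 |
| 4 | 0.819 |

D = 709 N

At 2 km, from the table: ρ = 1.007 kg/m³.
Weight W = mg = 1130 × 9.81 = 11085 N; in level flight L = W.
q = ½ρv² = ½ × 1.007 × 51.6² = 1341 Pa.
Required CL = L/(qS) = 11085/(1341·13.7) = 0.6036.
CD = 0.0226 + 0.044 × 0.6036² = 0.03863.
D = q·S·CD = 1341 × 13.7 × 0.03863 = 709.5 N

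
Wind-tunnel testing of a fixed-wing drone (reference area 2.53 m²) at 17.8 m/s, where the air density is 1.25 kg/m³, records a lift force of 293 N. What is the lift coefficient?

CL = 0.585

From L = ½ρv²S·CL, rearranging gives CL = 2L/(ρv²S).
CL = 2 × 293 / (1.25 × 17.8² × 2.53) = 0.585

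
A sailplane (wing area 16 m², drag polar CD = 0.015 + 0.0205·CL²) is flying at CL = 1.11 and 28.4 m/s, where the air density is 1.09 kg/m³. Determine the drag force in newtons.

D = 283 N

CD = 0.015 + 0.0205 × 1.11² = 0.04026
D = ½ρv²S·CD = ½ × 1.09 × 28.4² × 16 × 0.04026 = 283 N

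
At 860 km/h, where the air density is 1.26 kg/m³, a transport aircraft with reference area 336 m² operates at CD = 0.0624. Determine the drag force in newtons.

D = 7.54×10^5 N

Convert speed: v = 860 km/h ÷ 3.6 = 238.9 m/s.
Dynamic pressure q = ½ρv² = ½ × 1.26 × 238.9² = 35950 Pa.
D = q·S·CD = 35950 × 336 × 0.0624 = 7.54×10^5 N ≈ 754 kN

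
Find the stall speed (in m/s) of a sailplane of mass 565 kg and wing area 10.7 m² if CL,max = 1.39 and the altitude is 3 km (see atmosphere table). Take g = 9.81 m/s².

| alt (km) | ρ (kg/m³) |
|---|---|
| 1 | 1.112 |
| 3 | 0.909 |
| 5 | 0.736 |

At 3 km, from the table: ρ = 0.909 kg/m³.
At stall, lift equals weight: L = W = m·g = 565 × 9.81 = 5543 N.
V_stall = √(2W/(ρ·S·CL,max)) = √(2 × 5543 / (0.909 × 10.7 × 1.39))
V_stall = √819.9 = 28.6 m/s

V_stall = 28.6 m/s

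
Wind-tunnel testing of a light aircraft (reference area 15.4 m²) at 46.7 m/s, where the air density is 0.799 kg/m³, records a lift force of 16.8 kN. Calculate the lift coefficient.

CL = 1.25

From L = ½ρv²S·CL, rearranging gives CL = 2L/(ρv²S).
CL = 2 × 16800 / (0.799 × 46.7² × 15.4) = 1.25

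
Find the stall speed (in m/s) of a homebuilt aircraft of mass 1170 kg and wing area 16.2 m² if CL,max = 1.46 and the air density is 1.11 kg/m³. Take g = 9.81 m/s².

At stall, lift equals weight: L = W = m·g = 1170 × 9.81 = 11480 N.
From L = ½ρV²S·CL,max = W: V_stall = √(2W/(ρSCL,max)) = √(2·11480/(1.11·16.2·1.46))
V_stall = √874.4 = 29.6 m/s

V_stall = 29.6 m/s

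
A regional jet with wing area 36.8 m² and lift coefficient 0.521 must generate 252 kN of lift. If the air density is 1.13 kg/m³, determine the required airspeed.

v = 153 m/s

L = ½ρv²S·CL ⇒ v = √(2L/(ρ·S·CL))
v = √(2 × 2.52×10^5 / (1.13 × 36.8 × 0.521)) = √23260 = 153 m/s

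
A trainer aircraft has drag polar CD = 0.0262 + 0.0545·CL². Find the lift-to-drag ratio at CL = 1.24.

L/D = 11.3

CD = 0.0262 + 0.0545 × 1.24² = 0.11
L/D = CL/CD = 1.24 / 0.11 = 11.3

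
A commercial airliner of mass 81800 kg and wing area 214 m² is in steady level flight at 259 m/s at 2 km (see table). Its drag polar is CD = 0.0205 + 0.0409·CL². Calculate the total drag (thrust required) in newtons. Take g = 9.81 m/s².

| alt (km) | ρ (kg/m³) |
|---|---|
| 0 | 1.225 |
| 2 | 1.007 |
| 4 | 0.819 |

D = 1.52×10^5 N

At 2 km, from the table: ρ = 1.007 kg/m³.
Weight W = mg = 81800 × 9.81 = 8.0246×10^5 N; in level flight L = W.
q = ½ρv² = ½ × 1.007 × 259² = 33780 Pa.
CL = 2W/(ρv²S) = 2×8.0246×10^5/(1.007×259²×214) = 0.111.
CD = 0.0205 + 0.0409 × 0.111² = 0.021.
D = q·S·CD = 33780 × 214 × 0.021 = 1.518×10^5 N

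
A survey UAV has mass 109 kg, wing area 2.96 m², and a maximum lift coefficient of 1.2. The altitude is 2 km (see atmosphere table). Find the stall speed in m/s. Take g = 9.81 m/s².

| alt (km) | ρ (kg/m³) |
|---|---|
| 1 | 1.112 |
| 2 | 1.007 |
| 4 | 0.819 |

At 2 km, from the table: ρ = 1.007 kg/m³.
At stall, lift equals weight: L = W = m·g = 109 × 9.81 = 1069 N.
From L = ½ρV²S·CL,max = W: V_stall = √(2W/(ρSCL,max)) = √(2·1069/(1.007·2.96·1.2))
V_stall = √597.9 = 24.5 m/s

V_stall = 24.5 m/s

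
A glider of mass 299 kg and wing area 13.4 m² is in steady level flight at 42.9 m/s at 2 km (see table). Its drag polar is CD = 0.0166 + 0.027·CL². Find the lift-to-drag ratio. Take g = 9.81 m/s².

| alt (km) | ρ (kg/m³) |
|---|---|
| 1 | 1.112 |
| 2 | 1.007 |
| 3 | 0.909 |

At 2 km, from the table: ρ = 1.007 kg/m³.
Weight W = mg = 299 × 9.81 = 2933.2 N; in level flight L = W.
Dynamic pressure q = 0.5 × 1.007 × 42.9² = 926.6 Pa.
CL = 2W/(ρv²S) = 2×2933.2/(1.007×42.9²×13.4) = 0.2362.
CD = 0.0166 + 0.027 × 0.2362² = 0.01811.
L/D = CL/CD = 0.2362 / 0.01811 = 13

L/D = 13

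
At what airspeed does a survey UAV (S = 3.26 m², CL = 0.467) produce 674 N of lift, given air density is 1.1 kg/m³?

v = 28.4 m/s

L = ½ρv²S·CL ⇒ v = √(2L/(ρ·S·CL))
v = √(2 × 674 / (1.1 × 3.26 × 0.467)) = √804.9 = 28.4 m/s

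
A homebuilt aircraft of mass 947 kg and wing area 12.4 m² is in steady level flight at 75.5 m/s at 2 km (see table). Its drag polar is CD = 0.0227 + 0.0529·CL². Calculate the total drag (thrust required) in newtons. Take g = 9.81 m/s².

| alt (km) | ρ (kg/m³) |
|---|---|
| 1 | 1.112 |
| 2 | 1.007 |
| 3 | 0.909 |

D = 936 N

At 2 km, from the table: ρ = 1.007 kg/m³.
Weight W = mg = 947 × 9.81 = 9290.1 N; in level flight L = W.
q = ½ρv² = ½ × 1.007 × 75.5² = 2870 Pa.
CL = 2W/(ρv²S) = 2×9290.1/(1.007×75.5²×12.4) = 0.261.
CD = 0.0227 + 0.0529 × 0.261² = 0.0263.
D = q·S·CD = 2870 × 12.4 × 0.0263 = 936.2 N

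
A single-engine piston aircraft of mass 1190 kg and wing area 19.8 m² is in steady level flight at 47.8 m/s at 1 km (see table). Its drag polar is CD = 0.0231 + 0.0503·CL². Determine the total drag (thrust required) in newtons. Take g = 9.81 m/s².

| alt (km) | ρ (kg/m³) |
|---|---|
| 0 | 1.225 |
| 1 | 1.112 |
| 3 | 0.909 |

D = 854 N

At 1 km, from the table: ρ = 1.112 kg/m³.
Level flight ⇒ L = W = m·g = 1190 × 9.81 = 11674 N.
Dynamic pressure q = 0.5 × 1.112 × 47.8² = 1270 Pa.
Required CL = L/(qS) = 11674/(1270·19.8) = 0.4641.
CD = 0.0231 + 0.0503 × 0.4641² = 0.03393.
D = q·S·CD = 1270 × 19.8 × 0.03393 = 853.6 N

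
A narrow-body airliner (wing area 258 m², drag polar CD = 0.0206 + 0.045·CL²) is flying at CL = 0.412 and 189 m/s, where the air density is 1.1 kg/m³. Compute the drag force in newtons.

D = 1.43×10^5 N

CD = 0.0206 + 0.045 × 0.412² = 0.02824
D = ½ρv²S·CD = ½ × 1.1 × 189² × 258 × 0.02824 = 1.43×10^5 N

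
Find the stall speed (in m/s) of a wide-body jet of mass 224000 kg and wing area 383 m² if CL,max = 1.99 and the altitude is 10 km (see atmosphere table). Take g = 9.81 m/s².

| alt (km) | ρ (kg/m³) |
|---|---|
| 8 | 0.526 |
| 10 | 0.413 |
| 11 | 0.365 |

At 10 km, from the table: ρ = 0.413 kg/m³.
At stall, lift equals weight: L = W = m·g = 224000 × 9.81 = 2.197×10^6 N.
From L = ½ρV²S·CL,max = W: V_stall = √(2W/(ρSCL,max)) = √(2·2.197×10^6/(0.413·383·1.99))
V_stall = √13960 = 118 m/s

V_stall = 118 m/s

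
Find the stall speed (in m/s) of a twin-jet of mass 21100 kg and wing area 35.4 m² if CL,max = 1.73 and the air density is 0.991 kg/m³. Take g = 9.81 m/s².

Stall occurs when L = W at CL,max. W = mg = 21100 × 9.81 = 2.07×10^5 N.
V_stall = √(2W/(ρ·S·CL,max)) = √(2 × 2.07×10^5 / (0.991 × 35.4 × 1.73))
V_stall = √6821 = 82.6 m/s

V_stall = 82.6 m/s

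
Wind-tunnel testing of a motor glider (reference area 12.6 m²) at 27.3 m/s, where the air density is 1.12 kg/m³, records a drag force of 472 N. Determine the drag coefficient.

CD = 0.0898

From D = ½ρv²S·CD, rearranging gives CD = 2D/(ρv²S).
CD = 2 × 472 / (1.12 × 27.3² × 12.6) = 0.0898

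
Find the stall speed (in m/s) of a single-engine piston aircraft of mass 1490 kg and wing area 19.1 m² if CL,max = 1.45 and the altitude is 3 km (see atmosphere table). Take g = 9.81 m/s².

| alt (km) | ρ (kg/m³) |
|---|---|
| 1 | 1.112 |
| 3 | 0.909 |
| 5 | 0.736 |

V_stall = 34.1 m/s

At 3 km, from the table: ρ = 0.909 kg/m³.
At stall, lift equals weight: L = W = m·g = 1490 × 9.81 = 14620 N.
From L = ½ρV²S·CL,max = W: V_stall = √(2W/(ρSCL,max)) = √(2·14620/(0.909·19.1·1.45))
V_stall = √1161 = 34.1 m/s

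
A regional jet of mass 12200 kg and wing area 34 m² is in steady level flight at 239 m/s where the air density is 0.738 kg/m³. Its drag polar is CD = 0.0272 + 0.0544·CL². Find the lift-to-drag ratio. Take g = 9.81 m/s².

In steady level flight, lift balances weight: W = mg = 12200 × 9.81 = 1.1968×10^5 N.
q = ½ρv² = ½ × 0.738 × 239² = 21080 Pa.
CL = 2W/(ρv²S) = 2×1.1968×10^5/(0.738×239²×34) = 0.167.
CD = 0.0272 + 0.0544 × 0.167² = 0.02872.
L/D = CL/CD = 0.167 / 0.02872 = 5.82

L/D = 5.82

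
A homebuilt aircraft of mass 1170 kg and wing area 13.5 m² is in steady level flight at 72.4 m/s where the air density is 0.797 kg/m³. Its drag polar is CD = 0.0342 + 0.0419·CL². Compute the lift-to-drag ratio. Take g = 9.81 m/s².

Weight W = mg = 1170 × 9.81 = 11478 N; in level flight L = W.
q = ½ρv² = ½ × 0.797 × 72.4² = 2089 Pa.
Required CL = L/(qS) = 11478/(2089·13.5) = 0.407.
CD = 0.0342 + 0.0419 × 0.407² = 0.04114.
L/D = CL/CD = 0.407 / 0.04114 = 9.89

L/D = 9.89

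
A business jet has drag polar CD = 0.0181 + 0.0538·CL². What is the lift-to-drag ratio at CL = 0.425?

L/D = 15.3

CD = 0.0181 + 0.0538 × 0.425² = 0.02782
L/D = CL/CD = 0.425 / 0.02782 = 15.3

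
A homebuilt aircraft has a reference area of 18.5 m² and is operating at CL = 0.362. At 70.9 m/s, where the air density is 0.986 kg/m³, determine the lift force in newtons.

L = 16600 N

Dynamic pressure q = ½ρv² = ½ × 0.986 × 70.9² = 2478 Pa.
L = q·S·CL = 2478 × 18.5 × 0.362 = 16600 N ≈ 16.6 kN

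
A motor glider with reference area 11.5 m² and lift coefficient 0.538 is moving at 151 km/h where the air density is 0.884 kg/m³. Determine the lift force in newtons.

L = 4810 N

Convert speed: v = 151 km/h ÷ 3.6 = 41.94 m/s.
L = ½ρv²S·CL = ½ × 0.884 × 41.94² × 11.5 × 0.538 = 4810 N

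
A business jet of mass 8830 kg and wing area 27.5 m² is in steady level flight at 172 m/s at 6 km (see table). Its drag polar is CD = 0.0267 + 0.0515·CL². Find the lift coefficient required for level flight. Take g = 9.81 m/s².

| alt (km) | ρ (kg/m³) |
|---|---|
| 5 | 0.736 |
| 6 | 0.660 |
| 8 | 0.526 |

CL = 0.323

At 6 km, from the table: ρ = 0.660 kg/m³.
Weight W = mg = 8830 × 9.81 = 86622 N; in level flight L = W.
Dynamic pressure q = 0.5 × 0.66 × 172² = 9763 Pa.
Required CL = L/(qS) = 86622/(9763·27.5) = 0.3226.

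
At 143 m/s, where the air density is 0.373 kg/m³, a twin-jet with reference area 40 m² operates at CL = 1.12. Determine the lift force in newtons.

L = 1.71×10^5 N

L = ½ρv²S·CL = ½ × 0.373 × 143² × 40 × 1.12 = 1.71×10^5 N ≈ 171 kN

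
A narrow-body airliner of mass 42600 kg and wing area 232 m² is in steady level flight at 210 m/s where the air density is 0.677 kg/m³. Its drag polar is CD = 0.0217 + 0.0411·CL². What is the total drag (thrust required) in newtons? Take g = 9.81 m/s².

In steady level flight, lift balances weight: W = mg = 42600 × 9.81 = 4.1791×10^5 N.
Dynamic pressure q = 0.5 × 0.677 × 210² = 14930 Pa.
CL = 2W/(ρv²S) = 2×4.1791×10^5/(0.677×210²×232) = 0.1207.
CD = 0.0217 + 0.0411 × 0.1207² = 0.0223.
D = q·S·CD = 14930 × 232 × 0.0223 = 77230 N

D = 77200 N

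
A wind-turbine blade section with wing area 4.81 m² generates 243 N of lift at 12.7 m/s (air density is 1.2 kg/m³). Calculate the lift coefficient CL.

From L = ½ρv²S·CL, rearranging gives CL = 2L/(ρv²S).
CL = 2 × 243 / (1.2 × 12.7² × 4.81) = 0.522

CL = 0.522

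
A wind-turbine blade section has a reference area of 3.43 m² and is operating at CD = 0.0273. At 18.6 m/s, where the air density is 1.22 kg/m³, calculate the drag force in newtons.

D = ½ρv²S·CD = ½ × 1.22 × 18.6² × 3.43 × 0.0273 = 19.8 N

D = 19.8 N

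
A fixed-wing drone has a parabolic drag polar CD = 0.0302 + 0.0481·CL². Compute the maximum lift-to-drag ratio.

(L/D)max = 13.1

For CD = CD0 + K·CL², (L/D)max occurs at CL* = √(CD0/K) and equals 1/(2√(K·CD0)).
(L/D)max = 1/(2√(0.0481 × 0.0302)) = 1/(2 × 0.03811) = 13.1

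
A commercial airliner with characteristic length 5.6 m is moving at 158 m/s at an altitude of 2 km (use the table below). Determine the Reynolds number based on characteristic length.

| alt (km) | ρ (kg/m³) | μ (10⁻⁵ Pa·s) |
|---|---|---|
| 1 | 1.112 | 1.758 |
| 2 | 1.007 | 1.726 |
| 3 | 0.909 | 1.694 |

At 2 km, from the table: ρ = 1.007 kg/m³, μ = 1.726×10⁻⁵ Pa·s.
Re = ρ·v·c/μ = 1.007 × 158 × 5.6 / (1.726×10⁻⁵) = 5.16×10^7

Re = 5.16×10^7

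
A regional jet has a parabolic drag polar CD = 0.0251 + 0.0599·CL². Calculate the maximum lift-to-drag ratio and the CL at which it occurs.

For CD = CD0 + K·CL², (L/D)max occurs at CL* = √(CD0/K) and equals 1/(2√(K·CD0)).
(L/D)max = 1/(2√(0.0599 × 0.0251)) = 1/(2 × 0.03877) = 12.9
CL* = √(0.0251/0.0599) = 0.647

(L/D)max = 12.9, at CL = 0.647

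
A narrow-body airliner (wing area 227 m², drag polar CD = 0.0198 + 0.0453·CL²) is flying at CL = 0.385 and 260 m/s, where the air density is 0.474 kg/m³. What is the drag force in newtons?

CD = 0.0198 + 0.0453 × 0.385² = 0.02651
D = ½ρv²S·CD = ½ × 0.474 × 260² × 227 × 0.02651 = 96400 N

D = 96400 N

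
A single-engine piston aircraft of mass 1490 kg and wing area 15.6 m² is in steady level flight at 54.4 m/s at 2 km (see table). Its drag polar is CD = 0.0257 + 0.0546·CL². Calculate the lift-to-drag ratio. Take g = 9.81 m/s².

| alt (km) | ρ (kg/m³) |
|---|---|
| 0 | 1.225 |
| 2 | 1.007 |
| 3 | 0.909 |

At 2 km, from the table: ρ = 1.007 kg/m³.
Level flight ⇒ L = W = m·g = 1490 × 9.81 = 14617 N.
Dynamic pressure q = 0.5 × 1.007 × 54.4² = 1490 Pa.
CL = W/(q·S) = 14617 / (1490 × 15.6) = 0.6288.
CD = 0.0257 + 0.0546 × 0.6288² = 0.04729.
L/D = CL/CD = 0.6288 / 0.04729 = 13.3

L/D = 13.3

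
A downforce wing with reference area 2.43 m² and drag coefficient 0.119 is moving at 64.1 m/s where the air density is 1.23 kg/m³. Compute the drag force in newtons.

D = ½ρv²S·CD = ½ × 1.23 × 64.1² × 2.43 × 0.119 = 731 N

D = 731 N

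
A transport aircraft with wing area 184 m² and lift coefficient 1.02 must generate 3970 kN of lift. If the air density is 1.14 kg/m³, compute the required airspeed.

L = ½ρv²S·CL ⇒ v = √(2L/(ρ·S·CL))
v = √(2 × 3.97×10^6 / (1.14 × 184 × 1.02)) = √37110 = 193 m/s

v = 193 m/s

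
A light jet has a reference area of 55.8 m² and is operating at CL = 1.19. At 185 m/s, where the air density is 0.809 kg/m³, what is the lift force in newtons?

Dynamic pressure q = ½ρv² = ½ × 0.809 × 185² = 13840 Pa.
L = q·S·CL = 13840 × 55.8 × 1.19 = 9.19×10^5 N ≈ 919 kN

L = 9.19×10^5 N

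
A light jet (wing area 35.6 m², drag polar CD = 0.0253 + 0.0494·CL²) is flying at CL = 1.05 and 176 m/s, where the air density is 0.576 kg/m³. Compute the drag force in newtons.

CD = 0.0253 + 0.0494 × 1.05² = 0.07976
D = ½ρv²S·CD = ½ × 0.576 × 176² × 35.6 × 0.07976 = 25300 N

D = 25300 N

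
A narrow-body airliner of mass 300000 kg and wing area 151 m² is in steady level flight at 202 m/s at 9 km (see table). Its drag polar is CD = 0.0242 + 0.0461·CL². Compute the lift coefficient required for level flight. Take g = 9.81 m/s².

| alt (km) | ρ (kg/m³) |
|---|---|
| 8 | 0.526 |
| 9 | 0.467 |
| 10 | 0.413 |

CL = 2.05

At 9 km, from the table: ρ = 0.467 kg/m³.
Level flight ⇒ L = W = m·g = 300000 × 9.81 = 2.943×10^6 N.
q = ½ρv² = ½ × 0.467 × 202² = 9528 Pa.
CL = W/(q·S) = 2.943×10^6 / (9528 × 151) = 2.046.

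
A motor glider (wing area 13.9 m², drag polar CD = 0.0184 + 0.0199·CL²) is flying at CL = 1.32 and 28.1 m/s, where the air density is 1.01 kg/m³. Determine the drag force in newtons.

D = 294 N

CD = 0.0184 + 0.0199 × 1.32² = 0.05307
D = ½ρv²S·CD = ½ × 1.01 × 28.1² × 13.9 × 0.05307 = 294 N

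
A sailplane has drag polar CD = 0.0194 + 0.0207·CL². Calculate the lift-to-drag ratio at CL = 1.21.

CD = 0.0194 + 0.0207 × 1.21² = 0.04971
L/D = CL/CD = 1.21 / 0.04971 = 24.3

L/D = 24.3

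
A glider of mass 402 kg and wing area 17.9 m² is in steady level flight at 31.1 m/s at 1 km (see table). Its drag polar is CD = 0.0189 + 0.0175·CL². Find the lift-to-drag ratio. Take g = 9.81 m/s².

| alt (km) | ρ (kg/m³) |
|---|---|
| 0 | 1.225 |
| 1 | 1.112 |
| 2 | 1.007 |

L/D = 18.8

At 1 km, from the table: ρ = 1.112 kg/m³.
In steady level flight, lift balances weight: W = mg = 402 × 9.81 = 3943.6 N.
Dynamic pressure q = 0.5 × 1.112 × 31.1² = 537.8 Pa.
Required CL = L/(qS) = 3943.6/(537.8·17.9) = 0.4097.
CD = 0.0189 + 0.0175 × 0.4097² = 0.02184.
L/D = CL/CD = 0.4097 / 0.02184 = 18.8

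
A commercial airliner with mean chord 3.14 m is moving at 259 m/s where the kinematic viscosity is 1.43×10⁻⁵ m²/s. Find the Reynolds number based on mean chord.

Re = v·c/ν = 259 × 3.14 / (1.43×10⁻⁵) = 5.69×10^7

Re = 5.69×10^7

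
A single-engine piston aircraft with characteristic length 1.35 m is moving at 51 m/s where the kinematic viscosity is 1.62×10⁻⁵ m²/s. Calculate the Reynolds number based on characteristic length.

Re = v·c/ν = 51 × 1.35 / (1.62×10⁻⁵) = 4.25×10^6

Re = 4.25×10^6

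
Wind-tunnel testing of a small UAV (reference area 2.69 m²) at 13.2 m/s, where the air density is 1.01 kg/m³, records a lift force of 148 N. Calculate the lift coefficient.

CL = 0.625

From L = ½ρv²S·CL, rearranging gives CL = 2L/(ρv²S).
CL = 2 × 148 / (1.01 × 13.2² × 2.69) = 0.625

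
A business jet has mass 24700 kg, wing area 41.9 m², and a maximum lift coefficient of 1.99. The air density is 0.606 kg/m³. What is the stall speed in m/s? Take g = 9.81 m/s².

Stall occurs when L = W at CL,max. W = mg = 24700 × 9.81 = 2.423×10^5 N.
From L = ½ρV²S·CL,max = W: V_stall = √(2W/(ρSCL,max)) = √(2·2.423×10^5/(0.606·41.9·1.99))
V_stall = √9591 = 97.9 m/s

V_stall = 97.9 m/s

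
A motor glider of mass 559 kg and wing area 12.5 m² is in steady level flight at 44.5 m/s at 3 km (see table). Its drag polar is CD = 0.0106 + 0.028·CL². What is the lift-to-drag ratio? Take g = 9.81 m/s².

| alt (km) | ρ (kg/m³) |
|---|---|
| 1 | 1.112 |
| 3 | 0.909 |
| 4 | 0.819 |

L/D = 28.3

At 3 km, from the table: ρ = 0.909 kg/m³.
Level flight ⇒ L = W = m·g = 559 × 9.81 = 5483.8 N.
q = ½ρv² = ½ × 0.909 × 44.5² = 900 Pa.
CL = W/(q·S) = 5483.8 / (900 × 12.5) = 0.4874.
CD = 0.0106 + 0.028 × 0.4874² = 0.01725.
L/D = CL/CD = 0.4874 / 0.01725 = 28.3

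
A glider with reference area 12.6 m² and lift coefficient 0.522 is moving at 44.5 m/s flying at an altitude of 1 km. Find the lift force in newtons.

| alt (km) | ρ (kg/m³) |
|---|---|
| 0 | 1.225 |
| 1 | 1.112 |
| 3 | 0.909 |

At 1 km, from the table: ρ = 1.112 kg/m³.
Dynamic pressure q = ½ρv² = ½ × 1.112 × 44.5² = 1101 Pa.
L = q·S·CL = 1101 × 12.6 × 0.522 = 7240 N ≈ 7.24 kN

L = 7240 N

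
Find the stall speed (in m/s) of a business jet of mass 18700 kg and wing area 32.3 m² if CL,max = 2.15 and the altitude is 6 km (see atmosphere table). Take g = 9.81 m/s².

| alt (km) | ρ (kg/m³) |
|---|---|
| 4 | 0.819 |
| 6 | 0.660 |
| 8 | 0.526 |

V_stall = 89.5 m/s

At 6 km, from the table: ρ = 0.660 kg/m³.
Weight W = mg = 18700 × 9.81 = 1.834×10^5 N.
From L = ½ρV²S·CL,max = W: V_stall = √(2W/(ρSCL,max)) = √(2·1.834×10^5/(0.66·32.3·2.15))
V_stall = √8005 = 89.5 m/s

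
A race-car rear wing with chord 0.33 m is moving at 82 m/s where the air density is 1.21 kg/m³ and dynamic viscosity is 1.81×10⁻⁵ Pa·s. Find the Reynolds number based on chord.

Re = 1.81×10^6

Re = ρ·v·c/μ = 1.21 × 82 × 0.33 / (1.81×10⁻⁵) = 1.81×10^6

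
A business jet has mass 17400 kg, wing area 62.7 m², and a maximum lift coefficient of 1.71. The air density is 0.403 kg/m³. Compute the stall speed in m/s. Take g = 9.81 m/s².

V_stall = 88.9 m/s

Weight W = mg = 17400 × 9.81 = 1.707×10^5 N.
From L = ½ρV²S·CL,max = W: V_stall = √(2W/(ρSCL,max)) = √(2·1.707×10^5/(0.403·62.7·1.71))
V_stall = √7901 = 88.9 m/s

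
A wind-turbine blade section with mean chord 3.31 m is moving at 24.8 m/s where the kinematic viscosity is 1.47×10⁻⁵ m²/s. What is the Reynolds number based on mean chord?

Re = 5.58×10^6

Re = v·c/ν = 24.8 × 3.31 / (1.47×10⁻⁵) = 5.58×10^6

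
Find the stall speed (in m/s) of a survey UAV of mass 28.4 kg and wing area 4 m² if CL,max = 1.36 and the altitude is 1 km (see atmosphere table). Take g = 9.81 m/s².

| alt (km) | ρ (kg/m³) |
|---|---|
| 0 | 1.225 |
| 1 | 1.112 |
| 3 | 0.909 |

At 1 km, from the table: ρ = 1.112 kg/m³.
Stall occurs when L = W at CL,max. W = mg = 28.4 × 9.81 = 278.6 N.
From L = ½ρV²S·CL,max = W: V_stall = √(2W/(ρSCL,max)) = √(2·278.6/(1.112·4·1.36))
V_stall = √92.11 = 9.6 m/s

V_stall = 9.6 m/s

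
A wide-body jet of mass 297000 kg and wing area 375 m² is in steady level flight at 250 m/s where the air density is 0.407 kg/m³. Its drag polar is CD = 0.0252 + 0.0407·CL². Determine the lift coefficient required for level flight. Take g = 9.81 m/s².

Level flight ⇒ L = W = m·g = 297000 × 9.81 = 2.9136×10^6 N.
Dynamic pressure q = 0.5 × 0.407 × 250² = 12720 Pa.
CL = W/(q·S) = 2.9136×10^6 / (12720 × 375) = 0.6109.

CL = 0.611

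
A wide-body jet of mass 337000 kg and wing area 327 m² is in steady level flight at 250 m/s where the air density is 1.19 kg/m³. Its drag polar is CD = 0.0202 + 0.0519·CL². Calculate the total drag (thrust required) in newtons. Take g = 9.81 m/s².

Weight W = mg = 337000 × 9.81 = 3.306×10^6 N; in level flight L = W.
Dynamic pressure q = 0.5 × 1.19 × 250² = 37190 Pa.
CL = 2W/(ρv²S) = 2×3.306×10^6/(1.19×250²×327) = 0.2719.
CD = 0.0202 + 0.0519 × 0.2719² = 0.02404.
D = q·S·CD = 37190 × 327 × 0.02404 = 2.923×10^5 N

D = 2.92×10^5 N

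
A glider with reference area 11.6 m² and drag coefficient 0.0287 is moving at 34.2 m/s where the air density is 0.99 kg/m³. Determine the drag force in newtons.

D = 193 N

D = ½ρv²S·CD = ½ × 0.99 × 34.2² × 11.6 × 0.0287 = 193 N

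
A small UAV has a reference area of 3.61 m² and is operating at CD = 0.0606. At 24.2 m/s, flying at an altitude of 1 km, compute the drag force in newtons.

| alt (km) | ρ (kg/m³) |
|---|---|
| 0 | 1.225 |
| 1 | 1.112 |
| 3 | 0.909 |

D = 71.2 N

At 1 km, from the table: ρ = 1.112 kg/m³.
D = ½ρv²S·CD = ½ × 1.112 × 24.2² × 3.61 × 0.0606 = 71.2 N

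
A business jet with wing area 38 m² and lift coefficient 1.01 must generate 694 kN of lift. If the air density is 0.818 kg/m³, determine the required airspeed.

L = ½ρv²S·CL ⇒ v = √(2L/(ρ·S·CL))
v = √(2 × 6.94×10^5 / (0.818 × 38 × 1.01)) = √44210 = 210 m/s

v = 210 m/s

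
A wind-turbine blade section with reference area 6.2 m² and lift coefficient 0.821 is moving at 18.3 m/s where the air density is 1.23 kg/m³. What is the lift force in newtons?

L = ½ρv²S·CL = ½ × 1.23 × 18.3² × 6.2 × 0.821 = 1050 N

L = 1050 N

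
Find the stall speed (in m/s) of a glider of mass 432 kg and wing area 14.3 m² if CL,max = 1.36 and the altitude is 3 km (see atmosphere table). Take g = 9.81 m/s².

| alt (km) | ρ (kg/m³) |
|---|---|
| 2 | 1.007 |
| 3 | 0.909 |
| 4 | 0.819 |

At 3 km, from the table: ρ = 0.909 kg/m³.
At stall, lift equals weight: L = W = m·g = 432 × 9.81 = 4238 N.
From L = ½ρV²S·CL,max = W: V_stall = √(2W/(ρSCL,max)) = √(2·4238/(0.909·14.3·1.36))
V_stall = √479.5 = 21.9 m/s

V_stall = 21.9 m/s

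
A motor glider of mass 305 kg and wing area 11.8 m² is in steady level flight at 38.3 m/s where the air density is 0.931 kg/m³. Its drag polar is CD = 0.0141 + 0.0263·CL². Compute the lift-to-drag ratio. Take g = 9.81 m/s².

L/D = 20.9

Weight W = mg = 305 × 9.81 = 2992.1 N; in level flight L = W.
q = ½ρv² = ½ × 0.931 × 38.3² = 682.8 Pa.
CL = 2W/(ρv²S) = 2×2992.1/(0.931×38.3²×11.8) = 0.3713.
CD = 0.0141 + 0.0263 × 0.3713² = 0.01773.
L/D = CL/CD = 0.3713 / 0.01773 = 20.9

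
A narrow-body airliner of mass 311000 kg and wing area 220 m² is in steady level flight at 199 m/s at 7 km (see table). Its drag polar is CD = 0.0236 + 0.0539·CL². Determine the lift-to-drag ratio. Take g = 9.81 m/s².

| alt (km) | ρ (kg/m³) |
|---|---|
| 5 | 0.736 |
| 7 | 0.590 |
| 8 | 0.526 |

L/D = 11.9

At 7 km, from the table: ρ = 0.590 kg/m³.
Weight W = mg = 311000 × 9.81 = 3.0509×10^6 N; in level flight L = W.
q = ½ρv² = ½ × 0.59 × 199² = 11680 Pa.
Required CL = L/(qS) = 3.0509×10^6/(11680·220) = 1.187.
CD = 0.0236 + 0.0539 × 1.187² = 0.09955.
L/D = CL/CD = 1.187 / 0.09955 = 11.9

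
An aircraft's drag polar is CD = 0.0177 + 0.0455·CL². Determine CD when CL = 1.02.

CD = 0.065

CD = 0.0177 + 0.0455 × 1.02² = 0.0177 + 0.04734 = 0.065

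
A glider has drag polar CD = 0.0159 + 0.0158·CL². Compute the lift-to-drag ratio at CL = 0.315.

L/D = 18

CD = 0.0159 + 0.0158 × 0.315² = 0.01747
L/D = CL/CD = 0.315 / 0.01747 = 18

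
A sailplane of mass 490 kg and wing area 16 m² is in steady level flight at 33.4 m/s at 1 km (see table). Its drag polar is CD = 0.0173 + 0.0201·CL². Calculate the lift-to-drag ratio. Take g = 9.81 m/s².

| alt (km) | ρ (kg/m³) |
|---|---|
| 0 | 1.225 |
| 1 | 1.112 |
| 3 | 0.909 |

L/D = 22

At 1 km, from the table: ρ = 1.112 kg/m³.
Level flight ⇒ L = W = m·g = 490 × 9.81 = 4806.9 N.
Dynamic pressure q = 0.5 × 1.112 × 33.4² = 620.3 Pa.
CL = 2W/(ρv²S) = 2×4806.9/(1.112×33.4²×16) = 0.4844.
CD = 0.0173 + 0.0201 × 0.4844² = 0.02202.
L/D = CL/CD = 0.4844 / 0.02202 = 22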